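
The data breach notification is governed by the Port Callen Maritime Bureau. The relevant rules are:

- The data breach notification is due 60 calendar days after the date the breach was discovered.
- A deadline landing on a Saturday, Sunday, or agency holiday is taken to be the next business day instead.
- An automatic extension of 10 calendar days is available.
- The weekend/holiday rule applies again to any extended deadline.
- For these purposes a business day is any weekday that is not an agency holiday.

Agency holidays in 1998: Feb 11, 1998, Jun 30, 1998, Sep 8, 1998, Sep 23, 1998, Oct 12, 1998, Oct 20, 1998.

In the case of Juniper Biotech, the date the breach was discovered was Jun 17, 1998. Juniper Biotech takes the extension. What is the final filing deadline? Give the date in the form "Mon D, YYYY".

60 calendar days after Jun 17, 1998 is Aug 16, 1998.
Aug 16, 1998 is a Sunday, so it moves to the next business day, Aug 17, 1998 (Monday).
Add the 10 calendar-day extension to Aug 17, 1998: Aug 27, 1998.
Aug 27, 1998 is a Thursday and not a listed holiday, so it stands.
So the filing is due Aug 27, 1998.

Aug 27, 1998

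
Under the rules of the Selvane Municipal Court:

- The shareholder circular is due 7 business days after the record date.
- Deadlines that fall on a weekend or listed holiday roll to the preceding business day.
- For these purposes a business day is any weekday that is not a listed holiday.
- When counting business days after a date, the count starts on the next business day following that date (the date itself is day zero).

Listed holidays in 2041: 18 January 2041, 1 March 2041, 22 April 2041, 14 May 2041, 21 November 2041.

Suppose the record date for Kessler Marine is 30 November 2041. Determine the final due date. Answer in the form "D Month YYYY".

10 December 2041

Counting 7 business days after 30 November 2041 (skipping weekends and listed holidays) reaches 10 December 2041.
10 December 2041 (Tuesday) is already a business day.
Deadline: 10 December 2041.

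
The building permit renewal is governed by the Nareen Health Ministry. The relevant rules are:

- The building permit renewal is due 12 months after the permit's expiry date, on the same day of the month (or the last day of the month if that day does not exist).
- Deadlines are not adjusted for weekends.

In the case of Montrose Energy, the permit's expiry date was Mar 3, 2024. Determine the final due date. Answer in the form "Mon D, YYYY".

Mar 3, 2025

12 months from Mar 3, 2024 is Mar 3, 2025.
No adjustment is made for weekends or holidays, so Mar 3, 2025 stands.
Final deadline: Mar 3, 2025.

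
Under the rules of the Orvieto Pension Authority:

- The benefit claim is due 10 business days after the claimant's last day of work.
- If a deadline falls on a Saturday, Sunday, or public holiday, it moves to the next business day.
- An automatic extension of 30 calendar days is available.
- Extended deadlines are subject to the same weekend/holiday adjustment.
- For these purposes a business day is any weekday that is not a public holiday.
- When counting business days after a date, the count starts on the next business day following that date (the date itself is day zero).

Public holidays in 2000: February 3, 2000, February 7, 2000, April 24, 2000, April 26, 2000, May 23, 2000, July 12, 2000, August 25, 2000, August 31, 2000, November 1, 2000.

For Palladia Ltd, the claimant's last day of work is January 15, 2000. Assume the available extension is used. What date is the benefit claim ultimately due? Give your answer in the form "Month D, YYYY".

February 28, 2000

Starting the day after January 15, 2000 and counting 10 business days lands on January 28, 2000.
January 28, 2000 is a Friday and not a listed holiday, so it stands.
With the 30-day extension, January 28, 2000 becomes February 27, 2000.
February 27, 2000 is a Sunday, so it moves to the next business day, February 28, 2000 (Monday).
The final due date is February 28, 2000.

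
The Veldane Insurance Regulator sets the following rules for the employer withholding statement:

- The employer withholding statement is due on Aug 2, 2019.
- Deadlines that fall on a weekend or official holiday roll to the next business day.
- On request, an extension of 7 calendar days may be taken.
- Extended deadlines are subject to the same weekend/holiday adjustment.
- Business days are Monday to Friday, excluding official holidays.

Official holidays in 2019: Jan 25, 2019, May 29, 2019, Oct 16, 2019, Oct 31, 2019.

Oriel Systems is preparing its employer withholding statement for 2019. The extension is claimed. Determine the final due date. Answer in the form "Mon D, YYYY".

Aug 9, 2019

Start from the fixed due date, Aug 2, 2019.
Aug 2, 2019 (Friday) is already a business day.
Applying the 7-calendar-day extension: Aug 2, 2019 + 7 days = Aug 9, 2019.
Since Aug 9, 2019 is a Friday and not a holiday, the date is unchanged.
So the filing is due Aug 9, 2019.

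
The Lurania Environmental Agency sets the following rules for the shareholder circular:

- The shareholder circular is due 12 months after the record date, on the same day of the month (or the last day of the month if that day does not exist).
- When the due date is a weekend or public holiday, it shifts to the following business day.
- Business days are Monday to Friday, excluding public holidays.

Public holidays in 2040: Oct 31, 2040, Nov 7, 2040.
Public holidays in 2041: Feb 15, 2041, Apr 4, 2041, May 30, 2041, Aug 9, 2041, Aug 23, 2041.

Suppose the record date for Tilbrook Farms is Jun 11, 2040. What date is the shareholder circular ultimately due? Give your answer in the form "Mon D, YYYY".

12 months from Jun 11, 2040 is Jun 11, 2041.
Jun 11, 2041 (Tuesday) is already a business day.
Deadline: Jun 11, 2041.

Jun 11, 2041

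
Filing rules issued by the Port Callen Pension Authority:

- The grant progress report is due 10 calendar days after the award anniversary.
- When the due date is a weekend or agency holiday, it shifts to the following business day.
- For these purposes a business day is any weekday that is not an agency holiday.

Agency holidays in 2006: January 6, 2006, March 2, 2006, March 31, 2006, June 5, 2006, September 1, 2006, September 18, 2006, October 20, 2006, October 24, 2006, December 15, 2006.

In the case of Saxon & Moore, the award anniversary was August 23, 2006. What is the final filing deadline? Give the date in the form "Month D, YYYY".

10 calendar days after August 23, 2006 is September 2, 2006.
September 2, 2006 falls on a Saturday. Rolling to the next business day gives September 4, 2006, a Monday.
So the filing is due September 4, 2006.

September 4, 2006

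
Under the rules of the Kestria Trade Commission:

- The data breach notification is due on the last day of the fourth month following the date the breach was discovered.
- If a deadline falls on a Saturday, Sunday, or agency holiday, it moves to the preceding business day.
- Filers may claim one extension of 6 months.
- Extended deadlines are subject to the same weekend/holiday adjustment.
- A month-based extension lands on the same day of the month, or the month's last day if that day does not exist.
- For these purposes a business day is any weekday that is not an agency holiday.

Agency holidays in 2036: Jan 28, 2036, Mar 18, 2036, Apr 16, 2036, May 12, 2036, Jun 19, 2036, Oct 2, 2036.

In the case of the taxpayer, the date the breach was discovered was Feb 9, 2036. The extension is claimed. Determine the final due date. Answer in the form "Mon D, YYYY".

4 months after Feb 9, 2036 falls in June 2036; the last day of that month is Jun 30, 2036.
Since Jun 30, 2036 is a Monday and not a holiday, the date is unchanged.
The 6 months extension carries Jun 30, 2036 to Dec 30, 2036.
Dec 30, 2036 falls on a Tuesday, which is a business day, so no adjustment is needed.
The final due date is Dec 30, 2036.

Dec 30, 2036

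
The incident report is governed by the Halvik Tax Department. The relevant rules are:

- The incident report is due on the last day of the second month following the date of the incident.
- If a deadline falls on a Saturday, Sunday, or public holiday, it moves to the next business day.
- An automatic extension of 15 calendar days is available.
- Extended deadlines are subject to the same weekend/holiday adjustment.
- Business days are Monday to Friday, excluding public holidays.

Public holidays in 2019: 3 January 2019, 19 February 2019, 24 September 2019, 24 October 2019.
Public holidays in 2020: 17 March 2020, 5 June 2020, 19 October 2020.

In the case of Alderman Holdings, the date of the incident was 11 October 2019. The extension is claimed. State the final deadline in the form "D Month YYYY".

15 January 2020

The second month after 11 October 2019 is December 2019, whose last day is 31 December 2019.
Since 31 December 2019 is a Tuesday and not a holiday, the date is unchanged.
The 15-calendar-day extension moves the deadline from 31 December 2019 to 15 January 2020.
15 January 2020 falls on a Wednesday, which is a business day, so no adjustment is needed.
Deadline: 15 January 2020.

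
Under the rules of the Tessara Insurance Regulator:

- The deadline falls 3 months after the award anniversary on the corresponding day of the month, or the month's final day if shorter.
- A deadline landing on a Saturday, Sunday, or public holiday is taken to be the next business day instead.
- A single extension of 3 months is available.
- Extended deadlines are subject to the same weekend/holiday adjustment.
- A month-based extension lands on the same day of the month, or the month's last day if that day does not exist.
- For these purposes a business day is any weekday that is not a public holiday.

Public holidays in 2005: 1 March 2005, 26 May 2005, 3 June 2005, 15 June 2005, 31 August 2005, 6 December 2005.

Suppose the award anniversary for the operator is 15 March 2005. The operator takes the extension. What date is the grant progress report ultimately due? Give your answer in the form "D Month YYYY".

16 September 2005

3 months after 15 March 2005, on the same day of the month, is 15 June 2005.
15 June 2005 falls on a listed holiday. Rolling to the next business day gives 16 June 2005, a Thursday.
Add 3 months to 16 June 2005: 16 September 2005.
16 September 2005 is a Friday and not a listed holiday, so it stands.
Final deadline: 16 September 2005.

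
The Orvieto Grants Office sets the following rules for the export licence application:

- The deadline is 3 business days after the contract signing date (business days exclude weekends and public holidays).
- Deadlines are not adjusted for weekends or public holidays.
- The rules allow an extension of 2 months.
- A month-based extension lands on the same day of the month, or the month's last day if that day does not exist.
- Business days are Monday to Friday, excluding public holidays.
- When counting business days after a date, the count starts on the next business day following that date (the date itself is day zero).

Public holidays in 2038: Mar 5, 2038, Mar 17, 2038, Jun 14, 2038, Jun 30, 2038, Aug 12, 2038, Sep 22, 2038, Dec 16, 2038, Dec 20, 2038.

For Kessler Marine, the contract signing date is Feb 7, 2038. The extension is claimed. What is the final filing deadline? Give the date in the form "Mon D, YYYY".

Starting the day after Feb 7, 2038 and counting 3 business days lands on Feb 10, 2038.
Feb 10, 2038 is a Wednesday; no weekend or holiday adjustment applies.
Add 2 months to Feb 10, 2038: Apr 10, 2038.
No adjustment is made for weekends or holidays, so Apr 10, 2038 stands.
The final due date is Apr 10, 2038.

Apr 10, 2038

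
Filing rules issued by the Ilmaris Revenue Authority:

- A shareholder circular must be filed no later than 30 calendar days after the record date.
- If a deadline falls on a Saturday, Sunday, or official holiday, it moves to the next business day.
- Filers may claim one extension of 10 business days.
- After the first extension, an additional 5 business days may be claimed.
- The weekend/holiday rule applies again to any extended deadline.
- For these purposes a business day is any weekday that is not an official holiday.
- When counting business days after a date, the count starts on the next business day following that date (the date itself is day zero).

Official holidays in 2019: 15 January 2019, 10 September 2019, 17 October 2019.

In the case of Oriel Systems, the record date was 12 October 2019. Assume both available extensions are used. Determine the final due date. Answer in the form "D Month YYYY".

2 December 2019

30 calendar days after 12 October 2019 is 11 November 2019.
11 November 2019 is a Monday and not a listed holiday, so it stands.
Applying the 10-business-day extension: 10 business days after 11 November 2019 is 25 November 2019.
25 November 2019 falls on a Monday, which is a business day, so no adjustment is needed.
The 5-business-day extension runs from 25 November 2019 to 2 December 2019.
2 December 2019 falls on a Monday, which is a business day, so no adjustment is needed.
Deadline: 2 December 2019.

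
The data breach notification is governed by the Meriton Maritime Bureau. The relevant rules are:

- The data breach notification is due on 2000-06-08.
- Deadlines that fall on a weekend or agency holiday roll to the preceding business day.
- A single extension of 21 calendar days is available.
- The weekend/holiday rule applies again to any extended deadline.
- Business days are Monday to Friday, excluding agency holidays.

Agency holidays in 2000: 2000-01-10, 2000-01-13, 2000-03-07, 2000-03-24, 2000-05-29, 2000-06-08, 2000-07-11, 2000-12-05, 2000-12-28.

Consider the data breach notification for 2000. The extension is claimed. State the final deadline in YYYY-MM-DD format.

Start from the fixed due date, 2000-06-08.
Because 2000-06-08 is a listed holiday, the deadline becomes 2000-06-07 (Wednesday).
The 21-calendar-day extension moves the deadline from 2000-06-07 to 2000-06-28.
2000-06-28 (Wednesday) is already a business day.
The final due date is 2000-06-28.

2000-06-28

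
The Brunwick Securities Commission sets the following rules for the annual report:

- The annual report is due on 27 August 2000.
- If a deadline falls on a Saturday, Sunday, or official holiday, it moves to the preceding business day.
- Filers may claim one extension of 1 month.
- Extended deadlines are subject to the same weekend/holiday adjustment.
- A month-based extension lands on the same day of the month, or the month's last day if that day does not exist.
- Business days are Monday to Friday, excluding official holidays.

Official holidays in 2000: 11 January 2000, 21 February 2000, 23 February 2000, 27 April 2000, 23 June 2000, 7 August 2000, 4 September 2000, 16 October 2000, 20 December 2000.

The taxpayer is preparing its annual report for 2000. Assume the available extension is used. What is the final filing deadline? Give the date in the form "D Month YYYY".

25 September 2000

The stated deadline is 27 August 2000.
27 August 2000 is a Sunday; the preceding business day is 25 August 2000 (Friday).
The 1 month extension carries 25 August 2000 to 25 September 2000.
25 September 2000 falls on a Monday, which is a business day, so no adjustment is needed.
So the filing is due 25 September 2000.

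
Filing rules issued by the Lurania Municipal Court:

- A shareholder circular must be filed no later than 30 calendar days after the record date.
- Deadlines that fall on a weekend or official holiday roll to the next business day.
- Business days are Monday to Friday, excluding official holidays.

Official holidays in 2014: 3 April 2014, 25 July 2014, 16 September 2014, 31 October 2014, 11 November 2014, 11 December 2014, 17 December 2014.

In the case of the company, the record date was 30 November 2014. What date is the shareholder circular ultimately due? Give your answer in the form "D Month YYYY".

Adding 30 calendar days to 30 November 2014 gives 30 December 2014.
30 December 2014 (Tuesday) is already a business day.
So the filing is due 30 December 2014.

30 December 2014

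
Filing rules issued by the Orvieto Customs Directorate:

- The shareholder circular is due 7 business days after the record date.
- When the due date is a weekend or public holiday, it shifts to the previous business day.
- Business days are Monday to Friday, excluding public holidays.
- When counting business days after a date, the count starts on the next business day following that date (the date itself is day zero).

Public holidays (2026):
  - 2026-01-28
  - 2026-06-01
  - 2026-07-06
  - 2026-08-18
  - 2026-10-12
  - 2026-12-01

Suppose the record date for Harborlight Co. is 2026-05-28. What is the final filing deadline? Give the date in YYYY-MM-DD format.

2026-06-09

7 business days after 2026-05-28, excluding weekends and holidays, is 2026-06-09.
Since 2026-06-09 is a Tuesday and not a holiday, the date is unchanged.
So the filing is due 2026-06-09.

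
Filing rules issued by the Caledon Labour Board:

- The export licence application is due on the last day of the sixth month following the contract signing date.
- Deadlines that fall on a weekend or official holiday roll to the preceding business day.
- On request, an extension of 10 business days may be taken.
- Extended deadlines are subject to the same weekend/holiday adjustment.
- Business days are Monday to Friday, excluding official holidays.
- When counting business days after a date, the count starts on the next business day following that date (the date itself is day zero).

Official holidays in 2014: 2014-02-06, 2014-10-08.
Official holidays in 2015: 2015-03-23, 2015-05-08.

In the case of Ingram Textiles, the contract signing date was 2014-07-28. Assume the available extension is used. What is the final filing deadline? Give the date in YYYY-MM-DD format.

2015-02-13

The sixth month after 2014-07-28 is January 2015, whose last day is 2015-01-31.
2015-01-31 is a Saturday; the preceding business day is 2015-01-30 (Friday).
Counting 10 further business days from 2015-01-30 reaches 2015-02-13.
Since 2015-02-13 is a Friday and not a holiday, the date is unchanged.
Final deadline: 2015-02-13.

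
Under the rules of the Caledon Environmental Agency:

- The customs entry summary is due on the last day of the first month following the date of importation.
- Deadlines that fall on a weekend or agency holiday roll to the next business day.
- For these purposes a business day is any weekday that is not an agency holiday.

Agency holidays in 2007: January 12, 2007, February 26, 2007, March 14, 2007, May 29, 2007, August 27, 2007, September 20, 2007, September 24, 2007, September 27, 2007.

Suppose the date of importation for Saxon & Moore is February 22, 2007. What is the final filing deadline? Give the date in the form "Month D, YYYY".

April 2, 2007

The first month after February 22, 2007 is March 2007, whose last day is March 31, 2007.
Because March 31, 2007 is a Saturday, the deadline becomes April 2, 2007 (Monday).
The final due date is April 2, 2007.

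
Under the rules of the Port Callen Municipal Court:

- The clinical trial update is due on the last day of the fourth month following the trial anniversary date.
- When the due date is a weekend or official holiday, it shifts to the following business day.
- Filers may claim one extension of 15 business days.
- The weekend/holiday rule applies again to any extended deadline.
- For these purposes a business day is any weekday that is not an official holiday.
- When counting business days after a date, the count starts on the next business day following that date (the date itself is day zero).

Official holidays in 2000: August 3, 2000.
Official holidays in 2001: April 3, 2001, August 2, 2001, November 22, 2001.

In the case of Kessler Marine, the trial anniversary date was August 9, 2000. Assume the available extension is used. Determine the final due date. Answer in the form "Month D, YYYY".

4 months after August 9, 2000 falls in December 2000; the last day of that month is December 31, 2000.
December 31, 2000 is a Sunday; the next business day is January 1, 2001 (Monday).
Counting 15 further business days from January 1, 2001 reaches January 22, 2001.
January 22, 2001 (Monday) is already a business day.
So the filing is due January 22, 2001.

January 22, 2001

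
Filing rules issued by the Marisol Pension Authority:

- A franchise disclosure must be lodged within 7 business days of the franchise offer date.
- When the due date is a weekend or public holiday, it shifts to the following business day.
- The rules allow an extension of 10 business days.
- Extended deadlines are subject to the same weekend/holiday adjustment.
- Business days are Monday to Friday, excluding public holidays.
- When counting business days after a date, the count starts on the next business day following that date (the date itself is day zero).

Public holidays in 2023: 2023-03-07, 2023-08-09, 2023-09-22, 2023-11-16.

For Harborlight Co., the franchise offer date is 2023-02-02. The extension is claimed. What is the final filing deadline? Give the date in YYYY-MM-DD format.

2023-02-27

Starting the day after 2023-02-02 and counting 7 business days lands on 2023-02-13.
Since 2023-02-13 is a Monday and not a holiday, the date is unchanged.
The 10-business-day extension runs from 2023-02-13 to 2023-02-27.
2023-02-27 (Monday) is already a business day.
Final deadline: 2023-02-27.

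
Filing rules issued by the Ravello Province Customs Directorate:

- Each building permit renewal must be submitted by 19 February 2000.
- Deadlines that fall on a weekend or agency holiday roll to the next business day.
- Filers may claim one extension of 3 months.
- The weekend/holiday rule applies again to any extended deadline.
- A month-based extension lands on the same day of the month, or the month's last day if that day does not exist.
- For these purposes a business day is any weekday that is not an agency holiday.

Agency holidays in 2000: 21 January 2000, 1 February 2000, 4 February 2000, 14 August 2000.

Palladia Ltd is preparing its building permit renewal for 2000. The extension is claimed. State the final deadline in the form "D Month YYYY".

22 May 2000

The statutory due date is 19 February 2000.
19 February 2000 is a Saturday; the next business day is 21 February 2000 (Monday).
The 3 months extension carries 21 February 2000 to 21 May 2000.
Because 21 May 2000 is a Sunday, the deadline becomes 22 May 2000 (Monday).
So the filing is due 22 May 2000.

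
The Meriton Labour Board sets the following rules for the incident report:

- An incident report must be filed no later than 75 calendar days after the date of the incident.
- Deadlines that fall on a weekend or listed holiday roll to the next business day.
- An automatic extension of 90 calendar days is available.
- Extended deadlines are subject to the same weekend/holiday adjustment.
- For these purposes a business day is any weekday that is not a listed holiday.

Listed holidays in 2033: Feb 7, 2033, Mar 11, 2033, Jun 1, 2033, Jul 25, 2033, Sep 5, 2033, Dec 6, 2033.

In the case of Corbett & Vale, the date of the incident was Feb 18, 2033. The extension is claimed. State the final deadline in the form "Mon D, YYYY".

Trigger date Feb 18, 2033 + 75 calendar days = May 4, 2033.
May 4, 2033 falls on a Wednesday, which is a business day, so no adjustment is needed.
Applying the 90-calendar-day extension: May 4, 2033 + 90 days = Aug 2, 2033.
Since Aug 2, 2033 is a Tuesday and not a holiday, the date is unchanged.
The final due date is Aug 2, 2033.

Aug 2, 2033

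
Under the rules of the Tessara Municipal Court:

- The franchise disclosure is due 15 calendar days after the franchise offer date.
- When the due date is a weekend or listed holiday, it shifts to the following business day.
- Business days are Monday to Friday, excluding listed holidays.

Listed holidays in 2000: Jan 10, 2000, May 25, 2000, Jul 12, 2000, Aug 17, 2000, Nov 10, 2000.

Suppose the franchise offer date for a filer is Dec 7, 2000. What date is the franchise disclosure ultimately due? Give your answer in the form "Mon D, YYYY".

From Dec 7, 2000, 15 calendar days later is Dec 22, 2000.
Since Dec 22, 2000 is a Friday and not a holiday, the date is unchanged.
So the filing is due Dec 22, 2000.

Dec 22, 2000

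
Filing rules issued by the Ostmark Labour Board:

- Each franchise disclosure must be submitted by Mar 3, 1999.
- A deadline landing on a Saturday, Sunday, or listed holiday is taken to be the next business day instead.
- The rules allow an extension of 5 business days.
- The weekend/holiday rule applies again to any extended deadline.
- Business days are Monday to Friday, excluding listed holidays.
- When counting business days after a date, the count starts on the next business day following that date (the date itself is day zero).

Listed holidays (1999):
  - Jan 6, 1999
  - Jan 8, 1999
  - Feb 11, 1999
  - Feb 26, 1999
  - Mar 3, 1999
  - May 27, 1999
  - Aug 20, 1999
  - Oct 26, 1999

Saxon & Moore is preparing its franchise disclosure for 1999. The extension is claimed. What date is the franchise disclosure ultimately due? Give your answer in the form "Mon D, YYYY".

The stated deadline is Mar 3, 1999.
Because Mar 3, 1999 is a listed holiday, the deadline becomes Mar 4, 1999 (Thursday).
The 5-business-day extension runs from Mar 4, 1999 to Mar 11, 1999.
Mar 11, 1999 is a Thursday and not a listed holiday, so it stands.
Deadline: Mar 11, 1999.

Mar 11, 1999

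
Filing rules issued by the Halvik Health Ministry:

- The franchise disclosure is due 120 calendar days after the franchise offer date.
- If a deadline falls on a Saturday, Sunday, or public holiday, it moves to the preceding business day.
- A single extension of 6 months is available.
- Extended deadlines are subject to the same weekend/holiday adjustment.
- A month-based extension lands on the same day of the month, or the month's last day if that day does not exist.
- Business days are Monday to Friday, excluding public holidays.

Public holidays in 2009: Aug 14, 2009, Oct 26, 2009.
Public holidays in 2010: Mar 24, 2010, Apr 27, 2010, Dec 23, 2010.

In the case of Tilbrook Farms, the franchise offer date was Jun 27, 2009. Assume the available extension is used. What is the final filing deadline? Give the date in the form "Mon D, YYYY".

Apr 23, 2010

From Jun 27, 2009, 120 calendar days later is Oct 25, 2009.
Oct 25, 2009 falls on a Sunday. Rolling to the preceding business day gives Oct 23, 2009, a Friday.
Add 6 months to Oct 23, 2009: Apr 23, 2010.
Since Apr 23, 2010 is a Friday and not a holiday, the date is unchanged.
The final due date is Apr 23, 2010.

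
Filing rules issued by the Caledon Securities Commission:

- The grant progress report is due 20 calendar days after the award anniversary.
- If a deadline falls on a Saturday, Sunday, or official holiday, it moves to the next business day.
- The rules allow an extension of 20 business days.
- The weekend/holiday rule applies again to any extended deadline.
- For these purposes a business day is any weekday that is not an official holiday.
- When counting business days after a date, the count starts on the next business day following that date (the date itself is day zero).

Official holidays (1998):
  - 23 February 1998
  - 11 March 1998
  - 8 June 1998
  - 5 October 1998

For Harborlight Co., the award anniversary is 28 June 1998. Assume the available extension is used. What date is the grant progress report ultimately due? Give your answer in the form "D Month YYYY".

17 August 1998

From 28 June 1998, 20 calendar days later is 18 July 1998.
18 July 1998 falls on a Saturday. Rolling to the next business day gives 20 July 1998, a Monday.
The 20-business-day extension runs from 20 July 1998 to 17 August 1998.
17 August 1998 is a Monday and not a listed holiday, so it stands.
So the filing is due 17 August 1998.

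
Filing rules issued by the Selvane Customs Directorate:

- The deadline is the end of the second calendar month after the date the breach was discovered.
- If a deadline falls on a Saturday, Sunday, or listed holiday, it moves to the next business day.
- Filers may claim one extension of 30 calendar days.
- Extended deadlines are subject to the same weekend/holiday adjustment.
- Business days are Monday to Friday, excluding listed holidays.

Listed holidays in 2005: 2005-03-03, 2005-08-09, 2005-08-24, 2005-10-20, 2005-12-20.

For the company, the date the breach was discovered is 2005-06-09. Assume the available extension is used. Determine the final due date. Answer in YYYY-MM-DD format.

The second month after 2005-06-09 is August 2005, whose last day is 2005-08-31.
2005-08-31 is a Wednesday and not a listed holiday, so it stands.
Applying the 30-calendar-day extension: 2005-08-31 + 30 days = 2005-09-30.
Since 2005-09-30 is a Friday and not a holiday, the date is unchanged.
Deadline: 2005-09-30.

2005-09-30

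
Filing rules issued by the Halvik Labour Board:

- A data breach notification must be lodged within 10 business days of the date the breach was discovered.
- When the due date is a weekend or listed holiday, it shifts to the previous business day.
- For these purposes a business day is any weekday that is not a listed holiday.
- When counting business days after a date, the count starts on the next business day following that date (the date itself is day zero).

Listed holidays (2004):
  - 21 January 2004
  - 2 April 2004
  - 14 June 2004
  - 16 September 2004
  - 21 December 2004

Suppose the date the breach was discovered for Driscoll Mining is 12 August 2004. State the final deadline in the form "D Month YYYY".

Starting the day after 12 August 2004 and counting 10 business days lands on 26 August 2004.
26 August 2004 (Thursday) is already a business day.
So the filing is due 26 August 2004.

26 August 2004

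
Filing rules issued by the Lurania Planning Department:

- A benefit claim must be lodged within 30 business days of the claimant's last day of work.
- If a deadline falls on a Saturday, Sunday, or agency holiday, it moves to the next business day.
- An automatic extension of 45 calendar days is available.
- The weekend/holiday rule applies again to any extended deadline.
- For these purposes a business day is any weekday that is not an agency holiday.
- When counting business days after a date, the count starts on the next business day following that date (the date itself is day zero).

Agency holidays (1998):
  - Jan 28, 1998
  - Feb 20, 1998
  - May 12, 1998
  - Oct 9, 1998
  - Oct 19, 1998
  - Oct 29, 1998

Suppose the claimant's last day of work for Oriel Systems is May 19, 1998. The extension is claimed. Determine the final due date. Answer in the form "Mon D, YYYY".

Counting 30 business days after May 19, 1998 (skipping weekends and listed holidays) reaches Jun 30, 1998.
Jun 30, 1998 (Tuesday) is already a business day.
With the 45-day extension, Jun 30, 1998 becomes Aug 14, 1998.
Since Aug 14, 1998 is a Friday and not a holiday, the date is unchanged.
So the filing is due Aug 14, 1998.

Aug 14, 1998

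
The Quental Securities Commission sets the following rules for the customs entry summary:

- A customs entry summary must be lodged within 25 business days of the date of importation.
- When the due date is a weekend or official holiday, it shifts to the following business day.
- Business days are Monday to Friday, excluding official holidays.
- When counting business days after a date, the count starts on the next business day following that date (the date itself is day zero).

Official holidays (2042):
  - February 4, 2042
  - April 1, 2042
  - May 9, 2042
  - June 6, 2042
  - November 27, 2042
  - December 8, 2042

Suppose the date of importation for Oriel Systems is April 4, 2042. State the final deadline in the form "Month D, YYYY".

May 12, 2042

Counting 25 business days after April 4, 2042 (skipping weekends and listed holidays) reaches May 12, 2042.
May 12, 2042 is a Monday and not a listed holiday, so it stands.
Final deadline: May 12, 2042.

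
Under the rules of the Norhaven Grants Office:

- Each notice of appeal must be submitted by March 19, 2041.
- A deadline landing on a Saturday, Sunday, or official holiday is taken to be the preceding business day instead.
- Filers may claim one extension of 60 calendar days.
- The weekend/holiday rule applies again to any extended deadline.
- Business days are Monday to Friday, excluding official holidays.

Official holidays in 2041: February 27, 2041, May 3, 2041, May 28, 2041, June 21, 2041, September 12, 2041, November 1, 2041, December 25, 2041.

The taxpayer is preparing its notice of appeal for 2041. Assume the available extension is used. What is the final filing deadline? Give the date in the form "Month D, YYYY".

May 17, 2041

The stated deadline is March 19, 2041.
Since March 19, 2041 is a Tuesday and not a holiday, the date is unchanged.
The 60-calendar-day extension moves the deadline from March 19, 2041 to May 18, 2041.
May 18, 2041 is a Saturday; the preceding business day is May 17, 2041 (Friday).
Deadline: May 17, 2041.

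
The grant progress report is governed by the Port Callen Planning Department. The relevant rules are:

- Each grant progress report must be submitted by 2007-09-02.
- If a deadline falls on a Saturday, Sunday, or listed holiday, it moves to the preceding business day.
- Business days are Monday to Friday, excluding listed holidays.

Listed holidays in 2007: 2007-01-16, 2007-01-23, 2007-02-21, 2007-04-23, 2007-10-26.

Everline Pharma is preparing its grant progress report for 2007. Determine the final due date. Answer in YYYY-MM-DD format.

2007-08-31

The statutory due date is 2007-09-02.
Because 2007-09-02 is a Sunday, the deadline becomes 2007-08-31 (Friday).
So the filing is due 2007-08-31.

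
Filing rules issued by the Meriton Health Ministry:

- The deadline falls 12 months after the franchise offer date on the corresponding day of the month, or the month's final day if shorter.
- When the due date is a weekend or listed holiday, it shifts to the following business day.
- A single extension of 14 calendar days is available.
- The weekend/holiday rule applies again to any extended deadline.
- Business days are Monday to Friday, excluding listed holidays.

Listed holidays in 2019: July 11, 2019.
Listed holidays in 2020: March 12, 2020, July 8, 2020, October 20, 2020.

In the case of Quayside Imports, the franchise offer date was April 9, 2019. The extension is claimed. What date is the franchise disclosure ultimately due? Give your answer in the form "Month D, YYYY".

April 23, 2020

Moving 12 months forward from April 9, 2019 on the corresponding day gives April 9, 2020.
Since April 9, 2020 is a Thursday and not a holiday, the date is unchanged.
With the 14-day extension, April 9, 2020 becomes April 23, 2020.
Since April 23, 2020 is a Thursday and not a holiday, the date is unchanged.
So the filing is due April 23, 2020.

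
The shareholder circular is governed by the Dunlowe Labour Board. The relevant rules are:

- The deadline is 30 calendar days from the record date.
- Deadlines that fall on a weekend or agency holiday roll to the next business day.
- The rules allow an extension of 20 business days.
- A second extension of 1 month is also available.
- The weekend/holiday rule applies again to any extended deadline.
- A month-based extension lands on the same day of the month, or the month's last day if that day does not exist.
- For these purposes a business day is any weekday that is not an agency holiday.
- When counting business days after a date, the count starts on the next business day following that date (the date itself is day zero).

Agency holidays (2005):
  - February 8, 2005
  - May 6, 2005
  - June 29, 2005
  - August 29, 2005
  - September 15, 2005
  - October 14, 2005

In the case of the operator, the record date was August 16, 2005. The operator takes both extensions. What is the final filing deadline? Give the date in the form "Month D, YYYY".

30 calendar days after August 16, 2005 is September 15, 2005.
September 15, 2005 falls on a listed holiday. Rolling to the next business day gives September 16, 2005, a Friday.
Applying the 20-business-day extension: 20 business days after September 16, 2005 is October 17, 2005.
October 17, 2005 (Monday) is already a business day.
Add 1 month to October 17, 2005: November 17, 2005.
November 17, 2005 falls on a Thursday, which is a business day, so no adjustment is needed.
The final due date is November 17, 2005.

November 17, 2005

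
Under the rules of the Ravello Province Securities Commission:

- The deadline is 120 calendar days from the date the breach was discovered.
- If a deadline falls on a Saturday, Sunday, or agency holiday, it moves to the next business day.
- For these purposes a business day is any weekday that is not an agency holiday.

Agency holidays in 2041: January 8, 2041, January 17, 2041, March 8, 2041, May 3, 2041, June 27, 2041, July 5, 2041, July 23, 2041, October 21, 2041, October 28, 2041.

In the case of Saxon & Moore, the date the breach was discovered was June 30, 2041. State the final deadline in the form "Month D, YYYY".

October 29, 2041

Trigger date June 30, 2041 + 120 calendar days = October 28, 2041.
October 28, 2041 is a listed holiday, so it moves to the next business day, October 29, 2041 (Tuesday).
Deadline: October 29, 2041.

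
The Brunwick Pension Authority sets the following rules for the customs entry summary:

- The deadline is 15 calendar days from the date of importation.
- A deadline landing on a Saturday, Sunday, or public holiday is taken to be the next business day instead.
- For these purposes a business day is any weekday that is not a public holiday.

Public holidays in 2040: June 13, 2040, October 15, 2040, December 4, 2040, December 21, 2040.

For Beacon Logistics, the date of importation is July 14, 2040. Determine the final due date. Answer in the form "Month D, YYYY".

July 30, 2040

Trigger date July 14, 2040 + 15 calendar days = July 29, 2040.
Because July 29, 2040 is a Sunday, the deadline becomes July 30, 2040 (Monday).
Final deadline: July 30, 2040.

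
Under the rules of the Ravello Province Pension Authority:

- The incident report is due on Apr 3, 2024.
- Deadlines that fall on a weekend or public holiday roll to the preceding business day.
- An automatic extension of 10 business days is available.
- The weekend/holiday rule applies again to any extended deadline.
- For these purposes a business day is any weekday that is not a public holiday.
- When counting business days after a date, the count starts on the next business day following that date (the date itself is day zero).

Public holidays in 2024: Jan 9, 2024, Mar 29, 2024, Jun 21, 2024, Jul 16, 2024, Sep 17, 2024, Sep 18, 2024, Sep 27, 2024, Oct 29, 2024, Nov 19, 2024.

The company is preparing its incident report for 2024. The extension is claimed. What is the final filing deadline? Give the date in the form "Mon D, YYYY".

Apr 17, 2024

The statutory due date is Apr 3, 2024.
Apr 3, 2024 is a Wednesday and not a listed holiday, so it stands.
The 10-business-day extension runs from Apr 3, 2024 to Apr 17, 2024.
Apr 17, 2024 falls on a Wednesday, which is a business day, so no adjustment is needed.
The final due date is Apr 17, 2024.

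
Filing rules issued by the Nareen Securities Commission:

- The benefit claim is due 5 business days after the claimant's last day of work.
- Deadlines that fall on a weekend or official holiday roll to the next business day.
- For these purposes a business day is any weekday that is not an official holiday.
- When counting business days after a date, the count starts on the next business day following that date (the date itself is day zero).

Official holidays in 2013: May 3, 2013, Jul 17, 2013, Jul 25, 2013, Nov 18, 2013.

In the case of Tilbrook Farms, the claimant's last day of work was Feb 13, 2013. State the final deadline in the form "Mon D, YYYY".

Counting 5 business days after Feb 13, 2013 (skipping weekends and listed holidays) reaches Feb 20, 2013.
Feb 20, 2013 is a Wednesday and not a listed holiday, so it stands.
Deadline: Feb 20, 2013.

Feb 20, 2013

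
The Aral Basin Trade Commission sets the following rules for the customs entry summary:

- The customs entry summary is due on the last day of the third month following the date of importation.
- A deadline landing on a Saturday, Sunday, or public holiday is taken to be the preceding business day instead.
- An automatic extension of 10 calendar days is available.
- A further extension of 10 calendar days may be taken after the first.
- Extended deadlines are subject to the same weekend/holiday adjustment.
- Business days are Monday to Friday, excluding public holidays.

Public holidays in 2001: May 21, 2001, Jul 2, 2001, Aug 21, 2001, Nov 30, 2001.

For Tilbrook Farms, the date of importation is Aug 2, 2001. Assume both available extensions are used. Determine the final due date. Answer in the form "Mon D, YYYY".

3 months after Aug 2, 2001 is November 2001; that month ends on Nov 30, 2001.
Nov 30, 2001 is a listed holiday; the preceding business day is Nov 29, 2001 (Thursday).
The 10-calendar-day extension moves the deadline from Nov 29, 2001 to Dec 9, 2001.
Dec 9, 2001 falls on a Sunday. Rolling to the preceding business day gives Dec 7, 2001, a Friday.
With the 10-day extension, Dec 7, 2001 becomes Dec 17, 2001.
Dec 17, 2001 is a Monday and not a listed holiday, so it stands.
So the filing is due Dec 17, 2001.

Dec 17, 2001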